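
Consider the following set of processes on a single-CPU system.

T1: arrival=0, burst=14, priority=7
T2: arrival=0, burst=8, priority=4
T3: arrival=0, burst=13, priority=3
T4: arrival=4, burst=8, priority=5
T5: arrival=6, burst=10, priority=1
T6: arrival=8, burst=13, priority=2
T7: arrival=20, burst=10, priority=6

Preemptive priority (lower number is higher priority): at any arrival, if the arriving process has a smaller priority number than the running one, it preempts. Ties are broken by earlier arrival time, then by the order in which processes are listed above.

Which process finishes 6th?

Timeline: | T3 0-6 | T5 6-16 | T6 16-29 | T3 29-36 | T2 36-44 | T4 44-52 | T7 52-62 | T1 62-76 |
Completion: T1=76  T2=44  T3=36  T4=52  T5=16  T6=29  T7=62
Turnaround (C−A): T1=76  T2=44  T3=36  T4=48  T5=10  T6=21  T7=42
Finish order: T5 → T6 → T3 → T2 → T4 → T7 → T1

T7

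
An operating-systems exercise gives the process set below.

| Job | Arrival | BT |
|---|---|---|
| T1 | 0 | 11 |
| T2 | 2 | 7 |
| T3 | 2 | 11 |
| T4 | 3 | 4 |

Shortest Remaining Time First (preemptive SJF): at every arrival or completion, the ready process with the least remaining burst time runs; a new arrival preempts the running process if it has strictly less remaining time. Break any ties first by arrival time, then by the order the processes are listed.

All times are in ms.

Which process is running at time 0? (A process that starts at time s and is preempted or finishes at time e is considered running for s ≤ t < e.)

T1

Schedule: | T1 0-2 | T2 2-3 | T4 3-7 | T2 7-13 | T1 13-22 | T3 22-33 |
Completion: T1=22  T2=13  T3=33  T4=7
Turnaround (C−A): T1=22  T2=11  T3=31  T4=4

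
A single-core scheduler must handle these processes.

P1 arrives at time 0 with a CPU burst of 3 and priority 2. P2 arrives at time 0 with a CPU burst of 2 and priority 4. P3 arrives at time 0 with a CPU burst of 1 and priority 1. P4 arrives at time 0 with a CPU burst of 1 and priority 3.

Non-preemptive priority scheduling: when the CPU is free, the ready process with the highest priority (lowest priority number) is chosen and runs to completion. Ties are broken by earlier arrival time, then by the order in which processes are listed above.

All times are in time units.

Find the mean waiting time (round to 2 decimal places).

2.50

Gantt: | P3 0-1 | P1 1-4 | P4 4-5 | P2 5-7 |
Completion: P1=4  P2=7  P3=1  P4=5
Waiting times: P1=1, P2=5, P3=0, P4=4
Average waiting = (1+5+0+4) / 4 = 10/4 = 2.50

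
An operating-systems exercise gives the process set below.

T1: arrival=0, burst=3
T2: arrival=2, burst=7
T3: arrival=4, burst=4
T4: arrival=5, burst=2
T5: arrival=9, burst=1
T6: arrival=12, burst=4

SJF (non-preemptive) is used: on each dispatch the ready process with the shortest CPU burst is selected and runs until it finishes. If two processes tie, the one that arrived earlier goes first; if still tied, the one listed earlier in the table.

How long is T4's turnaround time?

8

Schedule: | T1 0-3 | T2 3-10 | T5 10-11 | T4 11-13 | T3 13-17 | T6 17-21 |
Completion: T1=3  T2=10  T3=17  T4=13  T5=11  T6=21
Turnaround (C−A): T1=3  T2=8  T3=13  T4=8  T5=2  T6=9
Turnaround(T4) = completion − arrival = 13 − 5 = 8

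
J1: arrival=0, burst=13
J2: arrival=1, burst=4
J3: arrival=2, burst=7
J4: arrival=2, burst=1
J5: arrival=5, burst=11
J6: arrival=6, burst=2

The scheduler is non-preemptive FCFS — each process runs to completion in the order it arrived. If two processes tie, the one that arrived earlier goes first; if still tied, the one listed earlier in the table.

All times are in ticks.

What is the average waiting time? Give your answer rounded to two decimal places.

16.50

Schedule: | J1 0-13 | J2 13-17 | J3 17-24 | J4 24-25 | J5 25-36 | J6 36-38 |
Completion: J1=13  J2=17  J3=24  J4=25  J5=36  J6=38
Waiting times: J1=0, J2=12, J3=15, J4=22, J5=20, J6=30
Average waiting = (0+12+15+22+20+30) / 6 = 99/6 = 16.50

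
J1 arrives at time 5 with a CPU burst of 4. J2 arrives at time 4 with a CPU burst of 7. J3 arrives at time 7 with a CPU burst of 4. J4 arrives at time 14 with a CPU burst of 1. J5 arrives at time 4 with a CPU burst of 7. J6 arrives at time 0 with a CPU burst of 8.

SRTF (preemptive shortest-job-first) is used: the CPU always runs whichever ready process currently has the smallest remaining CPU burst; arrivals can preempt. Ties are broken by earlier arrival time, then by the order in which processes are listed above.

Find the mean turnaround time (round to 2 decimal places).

12.17

Gantt: | J6 0-8 | J1 8-12 | J3 12-14 | J4 14-15 | J3 15-17 | J2 17-24 | J5 24-31 |
Completion: J1=12  J2=24  J3=17  J4=15  J5=31  J6=8
Turnaround (C−A): J1=7  J2=20  J3=10  J4=1  J5=27  J6=8
Turnaround times: J1=7, J2=20, J3=10, J4=1, J5=27, J6=8
Average turnaround = (7+20+10+1+27+8) / 6 = 73/6 = 12.17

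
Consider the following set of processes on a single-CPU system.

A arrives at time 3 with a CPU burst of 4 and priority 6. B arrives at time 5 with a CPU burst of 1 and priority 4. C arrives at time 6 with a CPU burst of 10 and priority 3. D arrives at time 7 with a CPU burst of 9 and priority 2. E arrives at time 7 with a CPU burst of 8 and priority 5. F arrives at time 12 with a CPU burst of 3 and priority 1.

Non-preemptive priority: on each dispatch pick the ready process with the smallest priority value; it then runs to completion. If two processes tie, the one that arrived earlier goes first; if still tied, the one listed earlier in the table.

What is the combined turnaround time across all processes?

99

Timeline: | idle 0-3 | A 3-7 | D 7-16 | F 16-19 | C 19-29 | B 29-30 | E 30-38 |
Completion: A=7  B=30  C=29  D=16  E=38  F=19
Turnaround (C−A): A=4  B=25  C=23  D=9  E=31  F=7
Turnaround = completion − arrival: A=4, B=25, C=23, D=9, E=31, F=7
Total turnaround = 4 + 25 + 23 + 9 + 31 + 7 = 99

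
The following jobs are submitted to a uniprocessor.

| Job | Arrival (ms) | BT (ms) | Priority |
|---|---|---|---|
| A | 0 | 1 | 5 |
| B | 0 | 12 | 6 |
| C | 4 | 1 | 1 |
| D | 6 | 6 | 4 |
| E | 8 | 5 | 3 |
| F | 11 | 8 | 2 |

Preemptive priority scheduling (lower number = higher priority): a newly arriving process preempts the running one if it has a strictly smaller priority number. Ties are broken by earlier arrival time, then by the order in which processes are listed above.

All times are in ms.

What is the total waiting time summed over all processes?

Gantt: | A 0-1 | B 1-4 | C 4-5 | B 5-6 | D 6-8 | E 8-11 | F 11-19 | E 19-21 | D 21-25 | B 25-33 |
Completion: A=1  B=33  C=5  D=25  E=21  F=19
Turnaround (C−A): A=1  B=33  C=1  D=19  E=13  F=8
Waiting = turnaround − burst: A=0, B=21, C=0, D=13, E=8, F=0
Total waiting = 0 + 21 + 0 + 13 + 8 + 0 = 42

42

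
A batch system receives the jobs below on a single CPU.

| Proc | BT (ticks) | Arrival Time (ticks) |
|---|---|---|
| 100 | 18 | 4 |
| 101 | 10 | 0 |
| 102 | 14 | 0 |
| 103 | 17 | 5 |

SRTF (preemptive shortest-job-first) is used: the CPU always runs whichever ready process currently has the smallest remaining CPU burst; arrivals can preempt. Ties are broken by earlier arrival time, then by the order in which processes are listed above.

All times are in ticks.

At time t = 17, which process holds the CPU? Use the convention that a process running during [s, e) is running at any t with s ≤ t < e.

102

Timeline: | 101 0-10 | 102 10-24 | 103 24-41 | 100 41-59 |
Completion: 100=59  101=10  102=24  103=41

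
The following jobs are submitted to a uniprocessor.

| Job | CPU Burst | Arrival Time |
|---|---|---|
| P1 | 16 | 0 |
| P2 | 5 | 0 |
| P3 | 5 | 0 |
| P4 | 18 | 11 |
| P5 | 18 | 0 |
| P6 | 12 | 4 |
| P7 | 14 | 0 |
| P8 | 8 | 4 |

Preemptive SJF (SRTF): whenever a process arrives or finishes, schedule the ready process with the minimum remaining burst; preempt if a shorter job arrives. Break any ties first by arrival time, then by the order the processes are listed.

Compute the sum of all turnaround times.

Schedule: | P2 0-5 | P3 5-10 | P8 10-18 | P6 18-30 | P7 30-44 | P1 44-60 | P5 60-78 | P4 78-96 |
Completion: P1=60  P2=5  P3=10  P4=96  P5=78  P6=30  P7=44  P8=18
Turnaround (C−A): P1=60  P2=5  P3=10  P4=85  P5=78  P6=26  P7=44  P8=14
Turnaround = completion − arrival: P1=60, P2=5, P3=10, P4=85, P5=78, P6=26, P7=44, P8=14
Total turnaround = 60 + 5 + 10 + 85 + 78 + 26 + 44 + 14 = 322

322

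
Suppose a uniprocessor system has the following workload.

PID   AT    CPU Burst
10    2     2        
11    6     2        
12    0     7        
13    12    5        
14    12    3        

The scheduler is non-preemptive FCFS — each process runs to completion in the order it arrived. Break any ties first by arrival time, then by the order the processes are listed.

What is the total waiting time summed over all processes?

Gantt: | 12 0-7 | 10 7-9 | 11 9-11 | idle 11-12 | 13 12-17 | 14 17-20 |
Completion: 10=9  11=11  12=7  13=17  14=20
Turnaround (C−A): 10=7  11=5  12=7  13=5  14=8
Waiting = turnaround − burst: 10=5, 11=3, 12=0, 13=0, 14=5
Total waiting = 5 + 3 + 0 + 0 + 5 = 13

13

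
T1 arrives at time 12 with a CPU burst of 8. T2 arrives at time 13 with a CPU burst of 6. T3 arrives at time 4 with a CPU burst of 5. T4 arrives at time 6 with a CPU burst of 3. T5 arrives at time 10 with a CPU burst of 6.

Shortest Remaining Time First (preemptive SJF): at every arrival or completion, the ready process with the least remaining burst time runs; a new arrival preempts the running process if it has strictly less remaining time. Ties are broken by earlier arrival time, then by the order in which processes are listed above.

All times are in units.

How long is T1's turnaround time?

20

Timeline: | idle 0-4 | T3 4-9 | T4 9-12 | T5 12-18 | T2 18-24 | T1 24-32 |
Completion: T1=32  T2=24  T3=9  T4=12  T5=18
Turnaround (C−A): T1=20  T2=11  T3=5  T4=6  T5=8
Turnaround(T1) = completion − arrival = 32 − 12 = 20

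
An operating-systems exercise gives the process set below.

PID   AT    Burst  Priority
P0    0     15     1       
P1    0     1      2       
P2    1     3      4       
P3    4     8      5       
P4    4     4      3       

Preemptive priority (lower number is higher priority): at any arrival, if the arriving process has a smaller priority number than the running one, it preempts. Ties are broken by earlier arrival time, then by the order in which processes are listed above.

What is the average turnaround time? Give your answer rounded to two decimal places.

Schedule: | P0 0-15 | P1 15-16 | P4 16-20 | P2 20-23 | P3 23-31 |
Completion: P0=15  P1=16  P2=23  P3=31  P4=20
Turnaround (C−A): P0=15  P1=16  P2=22  P3=27  P4=16
Turnaround times: P0=15, P1=16, P2=22, P3=27, P4=16
Average turnaround = (15+16+22+27+16) / 5 = 96/5 = 19.20

19.20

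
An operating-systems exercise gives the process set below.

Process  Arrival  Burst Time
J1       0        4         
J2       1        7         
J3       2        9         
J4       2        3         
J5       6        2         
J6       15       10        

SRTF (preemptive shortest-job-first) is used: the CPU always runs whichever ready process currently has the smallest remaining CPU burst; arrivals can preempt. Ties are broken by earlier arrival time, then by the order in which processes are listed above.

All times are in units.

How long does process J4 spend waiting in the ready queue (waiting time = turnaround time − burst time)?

2

Timeline: | J1 0-4 | J4 4-7 | J5 7-9 | J2 9-16 | J3 16-25 | J6 25-35 |
Completion: J1=4  J2=16  J3=25  J4=7  J5=9  J6=35
Turnaround (C−A): J1=4  J2=15  J3=23  J4=5  J5=3  J6=20
Waiting(J4) = turnaround − burst = 5 − 3 = 2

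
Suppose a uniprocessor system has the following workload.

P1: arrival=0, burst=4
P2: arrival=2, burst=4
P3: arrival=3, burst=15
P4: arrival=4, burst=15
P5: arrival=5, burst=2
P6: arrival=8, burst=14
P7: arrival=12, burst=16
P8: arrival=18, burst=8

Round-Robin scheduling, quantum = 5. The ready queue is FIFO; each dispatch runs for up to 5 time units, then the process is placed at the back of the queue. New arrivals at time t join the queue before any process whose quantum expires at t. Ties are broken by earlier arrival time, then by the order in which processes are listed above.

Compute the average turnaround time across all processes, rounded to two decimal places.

Gantt: | P1 0-4 | P2 4-8 | P3 8-13 | P4 13-18 | P5 18-20 | P6 20-25 | P7 25-30 | P3 30-35 | P8 35-40 | P4 40-45 | P6 45-50 | P7 50-55 | P3 55-60 | P8 60-63 | P4 63-68 | P6 68-72 | P7 72-78 |
Completion: P1=4  P2=8  P3=60  P4=68  P5=20  P6=72  P7=78  P8=63
Turnaround (C−A): P1=4  P2=6  P3=57  P4=64  P5=15  P6=64  P7=66  P8=45
Turnaround times: P1=4, P2=6, P3=57, P4=64, P5=15, P6=64, P7=66, P8=45
Average turnaround = (4+6+57+64+15+64+66+45) / 8 = 321/8 = 40.13

40.13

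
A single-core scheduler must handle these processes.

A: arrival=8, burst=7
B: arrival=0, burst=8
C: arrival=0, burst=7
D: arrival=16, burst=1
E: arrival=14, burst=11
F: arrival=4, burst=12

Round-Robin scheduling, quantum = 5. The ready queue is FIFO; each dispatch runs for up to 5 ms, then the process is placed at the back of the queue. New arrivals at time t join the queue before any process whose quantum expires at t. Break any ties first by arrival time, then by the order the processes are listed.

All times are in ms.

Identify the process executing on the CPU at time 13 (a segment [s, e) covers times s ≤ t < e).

F

Schedule: | B 0-5 | C 5-10 | F 10-15 | B 15-18 | A 18-23 | C 23-25 | E 25-30 | F 30-35 | D 35-36 | A 36-38 | E 38-43 | F 43-45 | E 45-46 |
Completion: A=38  B=18  C=25  D=36  E=46  F=45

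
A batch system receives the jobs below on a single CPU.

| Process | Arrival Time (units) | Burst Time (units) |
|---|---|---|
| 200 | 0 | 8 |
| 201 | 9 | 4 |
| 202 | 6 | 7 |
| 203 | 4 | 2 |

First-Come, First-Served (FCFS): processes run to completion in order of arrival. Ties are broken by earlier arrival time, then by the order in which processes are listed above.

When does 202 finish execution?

17

Gantt: | 200 0-8 | 203 8-10 | 202 10-17 | 201 17-21 |
Completion: 200=8  201=21  202=17  203=10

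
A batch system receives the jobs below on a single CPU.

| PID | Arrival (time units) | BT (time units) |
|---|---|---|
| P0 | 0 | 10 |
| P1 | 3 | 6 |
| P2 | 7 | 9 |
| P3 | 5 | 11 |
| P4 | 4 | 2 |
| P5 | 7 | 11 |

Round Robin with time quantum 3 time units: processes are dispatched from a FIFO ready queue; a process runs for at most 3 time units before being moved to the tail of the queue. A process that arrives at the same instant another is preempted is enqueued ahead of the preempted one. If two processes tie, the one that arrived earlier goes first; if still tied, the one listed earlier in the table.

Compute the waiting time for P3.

31

Timeline: | P0 0-3 | P1 3-6 | P0 6-9 | P4 9-11 | P3 11-14 | P1 14-17 | P2 17-20 | P5 20-23 | P0 23-26 | P3 26-29 | P2 29-32 | P5 32-35 | P0 35-36 | P3 36-39 | P2 39-42 | P5 42-45 | P3 45-47 | P5 47-49 |
Completion: P0=36  P1=17  P2=42  P3=47  P4=11  P5=49
Turnaround (C−A): P0=36  P1=14  P2=35  P3=42  P4=7  P5=42
Waiting(P3) = turnaround − burst = 42 − 11 = 31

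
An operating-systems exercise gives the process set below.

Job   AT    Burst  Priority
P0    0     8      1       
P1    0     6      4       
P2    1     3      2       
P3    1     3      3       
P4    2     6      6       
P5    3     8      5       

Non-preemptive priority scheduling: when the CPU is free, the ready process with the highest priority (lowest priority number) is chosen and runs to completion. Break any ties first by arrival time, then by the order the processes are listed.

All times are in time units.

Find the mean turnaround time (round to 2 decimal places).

Timeline: | P0 0-8 | P2 8-11 | P3 11-14 | P1 14-20 | P5 20-28 | P4 28-34 |
Completion: P0=8  P1=20  P2=11  P3=14  P4=34  P5=28
Turnaround times: P0=8, P1=20, P2=10, P3=13, P4=32, P5=25
Average turnaround = (8+20+10+13+32+25) / 6 = 108/6 = 18.00

18.00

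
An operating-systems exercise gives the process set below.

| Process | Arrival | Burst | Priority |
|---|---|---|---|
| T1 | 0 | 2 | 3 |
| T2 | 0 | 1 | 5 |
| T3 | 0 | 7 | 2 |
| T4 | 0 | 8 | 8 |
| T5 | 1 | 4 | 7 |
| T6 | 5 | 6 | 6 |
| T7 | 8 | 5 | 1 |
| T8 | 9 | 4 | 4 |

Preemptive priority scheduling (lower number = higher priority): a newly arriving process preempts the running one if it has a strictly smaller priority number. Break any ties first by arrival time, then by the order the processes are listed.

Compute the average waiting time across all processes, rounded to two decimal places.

12.75

Schedule: | T3 0-7 | T1 7-8 | T7 8-13 | T1 13-14 | T8 14-18 | T2 18-19 | T6 19-25 | T5 25-29 | T4 29-37 |
Completion: T1=14  T2=19  T3=7  T4=37  T5=29  T6=25  T7=13  T8=18
Turnaround (C−A): T1=14  T2=19  T3=7  T4=37  T5=28  T6=20  T7=5  T8=9
Waiting times: T1=12, T2=18, T3=0, T4=29, T5=24, T6=14, T7=0, T8=5
Average waiting = (12+18+0+29+24+14+0+5) / 8 = 102/8 = 12.75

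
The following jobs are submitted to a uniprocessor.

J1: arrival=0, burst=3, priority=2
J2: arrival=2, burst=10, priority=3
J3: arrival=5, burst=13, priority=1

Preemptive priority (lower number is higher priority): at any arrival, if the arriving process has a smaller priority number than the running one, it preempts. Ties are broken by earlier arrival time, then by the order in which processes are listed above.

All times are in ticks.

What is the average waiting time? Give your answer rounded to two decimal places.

Gantt: | J1 0-3 | J2 3-5 | J3 5-18 | J2 18-26 |
Completion: J1=3  J2=26  J3=18
Waiting times: J1=0, J2=14, J3=0
Average waiting = (0+14+0) / 3 = 14/3 = 4.67

4.67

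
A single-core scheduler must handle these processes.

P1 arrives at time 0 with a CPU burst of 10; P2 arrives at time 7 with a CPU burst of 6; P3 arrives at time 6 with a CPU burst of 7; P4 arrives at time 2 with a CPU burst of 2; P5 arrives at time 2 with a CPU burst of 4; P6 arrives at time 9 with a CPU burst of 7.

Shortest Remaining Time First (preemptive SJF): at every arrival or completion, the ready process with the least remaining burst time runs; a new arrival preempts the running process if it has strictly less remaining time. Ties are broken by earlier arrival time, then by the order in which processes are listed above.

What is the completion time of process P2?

14

Schedule: | P1 0-2 | P4 2-4 | P5 4-8 | P2 8-14 | P3 14-21 | P6 21-28 | P1 28-36 |
Completion: P1=36  P2=14  P3=21  P4=4  P5=8  P6=28
Turnaround (C−A): P1=36  P2=7  P3=15  P4=2  P5=6  P6=19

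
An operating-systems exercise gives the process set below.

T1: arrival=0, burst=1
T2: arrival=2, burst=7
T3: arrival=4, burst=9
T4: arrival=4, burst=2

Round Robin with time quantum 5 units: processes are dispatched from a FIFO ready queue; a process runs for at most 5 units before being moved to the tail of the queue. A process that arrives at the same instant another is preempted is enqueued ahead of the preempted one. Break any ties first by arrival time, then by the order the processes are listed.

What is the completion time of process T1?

1

Timeline: | T1 0-1 | idle 1-2 | T2 2-7 | T3 7-12 | T4 12-14 | T2 14-16 | T3 16-20 |
Completion: T1=1  T2=16  T3=20  T4=14
Turnaround (C−A): T1=1  T2=14  T3=16  T4=10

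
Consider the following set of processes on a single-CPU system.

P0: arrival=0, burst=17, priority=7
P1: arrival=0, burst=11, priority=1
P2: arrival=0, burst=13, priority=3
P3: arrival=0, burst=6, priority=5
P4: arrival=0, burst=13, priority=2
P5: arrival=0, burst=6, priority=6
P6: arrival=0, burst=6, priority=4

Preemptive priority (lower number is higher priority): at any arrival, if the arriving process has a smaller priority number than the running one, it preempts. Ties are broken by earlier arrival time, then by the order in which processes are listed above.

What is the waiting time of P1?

0

Timeline: | P1 0-11 | P4 11-24 | P2 24-37 | P6 37-43 | P3 43-49 | P5 49-55 | P0 55-72 |
Completion: P0=72  P1=11  P2=37  P3=49  P4=24  P5=55  P6=43
Turnaround (C−A): P0=72  P1=11  P2=37  P3=49  P4=24  P5=55  P6=43
Waiting(P1) = turnaround − burst = 11 − 11 = 0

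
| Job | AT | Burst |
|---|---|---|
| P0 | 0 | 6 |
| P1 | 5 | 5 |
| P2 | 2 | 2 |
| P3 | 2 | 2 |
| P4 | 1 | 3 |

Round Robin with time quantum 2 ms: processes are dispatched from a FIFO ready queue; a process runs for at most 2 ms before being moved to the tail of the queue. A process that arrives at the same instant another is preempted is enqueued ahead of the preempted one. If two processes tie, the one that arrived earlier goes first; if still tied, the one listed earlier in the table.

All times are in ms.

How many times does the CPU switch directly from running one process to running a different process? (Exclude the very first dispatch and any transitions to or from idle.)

Timeline: | P0 0-2 | P4 2-4 | P2 4-6 | P3 6-8 | P0 8-10 | P4 10-11 | P1 11-13 | P0 13-15 | P1 15-18 |
Completion: P0=15  P1=18  P2=6  P3=8  P4=11

8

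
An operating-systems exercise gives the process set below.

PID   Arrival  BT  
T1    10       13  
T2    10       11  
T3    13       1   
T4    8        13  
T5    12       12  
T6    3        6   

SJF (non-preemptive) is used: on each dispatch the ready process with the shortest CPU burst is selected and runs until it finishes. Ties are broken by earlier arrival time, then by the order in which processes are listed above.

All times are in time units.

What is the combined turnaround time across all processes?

137

Schedule: | idle 0-3 | T6 3-9 | T4 9-22 | T3 22-23 | T2 23-34 | T5 34-46 | T1 46-59 |
Completion: T1=59  T2=34  T3=23  T4=22  T5=46  T6=9
Turnaround (C−A): T1=49  T2=24  T3=10  T4=14  T5=34  T6=6
Turnaround = completion − arrival: T1=49, T2=24, T3=10, T4=14, T5=34, T6=6
Total turnaround = 49 + 24 + 10 + 14 + 34 + 6 = 137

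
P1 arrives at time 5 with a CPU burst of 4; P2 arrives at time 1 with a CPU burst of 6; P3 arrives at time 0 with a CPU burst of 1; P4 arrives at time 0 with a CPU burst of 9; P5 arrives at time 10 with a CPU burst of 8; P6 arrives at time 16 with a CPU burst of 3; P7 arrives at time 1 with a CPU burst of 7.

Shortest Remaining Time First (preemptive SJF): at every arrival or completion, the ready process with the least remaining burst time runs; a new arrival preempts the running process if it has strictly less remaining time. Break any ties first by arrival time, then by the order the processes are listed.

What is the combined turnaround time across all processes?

92

Gantt: | P3 0-1 | P2 1-7 | P1 7-11 | P7 11-18 | P6 18-21 | P5 21-29 | P4 29-38 |
Completion: P1=11  P2=7  P3=1  P4=38  P5=29  P6=21  P7=18
Turnaround (C−A): P1=6  P2=6  P3=1  P4=38  P5=19  P6=5  P7=17
Turnaround = completion − arrival: P1=6, P2=6, P3=1, P4=38, P5=19, P6=5, P7=17
Total turnaround = 6 + 6 + 1 + 38 + 19 + 5 + 17 = 92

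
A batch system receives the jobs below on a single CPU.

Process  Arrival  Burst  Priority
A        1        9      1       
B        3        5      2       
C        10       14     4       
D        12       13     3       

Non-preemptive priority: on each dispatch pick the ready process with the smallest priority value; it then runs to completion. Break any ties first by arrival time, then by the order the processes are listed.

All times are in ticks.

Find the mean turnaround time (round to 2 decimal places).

17.25

Timeline: | idle 0-1 | A 1-10 | B 10-15 | D 15-28 | C 28-42 |
Completion: A=10  B=15  C=42  D=28
Turnaround times: A=9, B=12, C=32, D=16
Average turnaround = (9+12+32+16) / 4 = 69/4 = 17.25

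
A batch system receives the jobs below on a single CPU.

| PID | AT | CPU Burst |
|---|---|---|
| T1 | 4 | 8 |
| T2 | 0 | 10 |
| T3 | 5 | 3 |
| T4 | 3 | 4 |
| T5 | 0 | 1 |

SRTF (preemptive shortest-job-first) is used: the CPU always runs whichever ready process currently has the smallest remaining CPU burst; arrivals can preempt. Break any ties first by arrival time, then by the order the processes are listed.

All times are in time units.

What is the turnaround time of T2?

Gantt: | T5 0-1 | T2 1-3 | T4 3-7 | T3 7-10 | T2 10-18 | T1 18-26 |
Completion: T1=26  T2=18  T3=10  T4=7  T5=1
Turnaround (C−A): T1=22  T2=18  T3=5  T4=4  T5=1
Turnaround(T2) = completion − arrival = 18 − 0 = 18

18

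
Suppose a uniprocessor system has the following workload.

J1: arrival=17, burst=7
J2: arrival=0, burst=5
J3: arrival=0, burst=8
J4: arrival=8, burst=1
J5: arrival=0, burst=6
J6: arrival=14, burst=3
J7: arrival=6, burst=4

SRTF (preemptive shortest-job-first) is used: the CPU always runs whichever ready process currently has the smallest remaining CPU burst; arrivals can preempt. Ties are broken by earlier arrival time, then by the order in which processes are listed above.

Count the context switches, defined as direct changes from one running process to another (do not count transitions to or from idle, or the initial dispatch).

Gantt: | J2 0-5 | J5 5-6 | J7 6-8 | J4 8-9 | J7 9-11 | J5 11-16 | J6 16-19 | J1 19-26 | J3 26-34 |
Completion: J1=26  J2=5  J3=34  J4=9  J5=16  J6=19  J7=11
Turnaround (C−A): J1=9  J2=5  J3=34  J4=1  J5=16  J6=5  J7=5

8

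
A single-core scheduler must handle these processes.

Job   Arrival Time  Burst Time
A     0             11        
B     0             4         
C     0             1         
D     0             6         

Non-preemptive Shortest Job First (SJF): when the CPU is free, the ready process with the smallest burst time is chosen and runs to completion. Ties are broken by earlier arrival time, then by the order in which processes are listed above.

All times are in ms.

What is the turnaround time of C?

Timeline: | C 0-1 | B 1-5 | D 5-11 | A 11-22 |
Completion: A=22  B=5  C=1  D=11
Turnaround(C) = completion − arrival = 1 − 0 = 1

1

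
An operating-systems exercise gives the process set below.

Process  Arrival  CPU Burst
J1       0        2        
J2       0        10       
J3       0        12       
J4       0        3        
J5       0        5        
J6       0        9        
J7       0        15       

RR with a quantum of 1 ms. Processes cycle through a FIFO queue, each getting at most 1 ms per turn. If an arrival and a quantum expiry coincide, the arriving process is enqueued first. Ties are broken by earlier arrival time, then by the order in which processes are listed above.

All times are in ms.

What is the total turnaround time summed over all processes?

Gantt: | J1 0-1 | J2 1-2 | J3 2-3 | J4 3-4 | J5 4-5 | J6 5-6 | J7 6-7 | J1 7-8 | J2 8-9 | J3 9-10 | J4 10-11 | J5 11-12 | J6 12-13 | J7 13-14 | J2 14-15 | J3 15-16 | J4 16-17 | J5 17-18 | J6 18-19 | J7 19-20 | J2 20-21 | J3 21-22 | J5 22-23 | J6 23-24 | J7 24-25 | J2 25-26 | J3 26-27 | J5 27-28 | J6 28-29 | J7 29-30 | J2 30-31 | J3 31-32 | J6 32-33 | J7 33-34 | J2 34-35 | J3 35-36 | J6 36-37 | J7 37-38 | J2 38-39 | J3 39-40 | J6 40-41 | J7 41-42 | J2 42-43 | J3 43-44 | J6 44-45 | J7 45-46 | J2 46-47 | J3 47-48 | J7 48-49 | J3 49-50 | J7 50-51 | J3 51-52 | J7 52-56 |
Completion: J1=8  J2=47  J3=52  J4=17  J5=28  J6=45  J7=56
Turnaround (C−A): J1=8  J2=47  J3=52  J4=17  J5=28  J6=45  J7=56
Turnaround = completion − arrival: J1=8, J2=47, J3=52, J4=17, J5=28, J6=45, J7=56
Total turnaround = 8 + 47 + 52 + 17 + 28 + 45 + 56 = 253

253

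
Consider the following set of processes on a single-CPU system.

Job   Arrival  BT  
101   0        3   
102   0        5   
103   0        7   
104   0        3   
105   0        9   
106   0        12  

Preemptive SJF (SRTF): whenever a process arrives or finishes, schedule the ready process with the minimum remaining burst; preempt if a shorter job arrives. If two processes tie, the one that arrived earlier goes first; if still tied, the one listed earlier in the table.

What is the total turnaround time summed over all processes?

104

Gantt: | 101 0-3 | 104 3-6 | 102 6-11 | 103 11-18 | 105 18-27 | 106 27-39 |
Completion: 101=3  102=11  103=18  104=6  105=27  106=39
Turnaround = completion − arrival: 101=3, 102=11, 103=18, 104=6, 105=27, 106=39
Total turnaround = 3 + 11 + 18 + 6 + 27 + 39 = 104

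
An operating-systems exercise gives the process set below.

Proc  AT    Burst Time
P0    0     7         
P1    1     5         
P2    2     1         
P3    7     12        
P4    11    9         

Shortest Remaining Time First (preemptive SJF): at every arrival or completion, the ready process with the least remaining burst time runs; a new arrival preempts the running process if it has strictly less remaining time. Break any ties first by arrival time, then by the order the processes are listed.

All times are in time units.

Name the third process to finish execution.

P0

Gantt: | P0 0-1 | P1 1-2 | P2 2-3 | P1 3-7 | P0 7-13 | P4 13-22 | P3 22-34 |
Completion: P0=13  P1=7  P2=3  P3=34  P4=22
Turnaround (C−A): P0=13  P1=6  P2=1  P3=27  P4=11
Finish order: P2 → P1 → P0 → P4 → P3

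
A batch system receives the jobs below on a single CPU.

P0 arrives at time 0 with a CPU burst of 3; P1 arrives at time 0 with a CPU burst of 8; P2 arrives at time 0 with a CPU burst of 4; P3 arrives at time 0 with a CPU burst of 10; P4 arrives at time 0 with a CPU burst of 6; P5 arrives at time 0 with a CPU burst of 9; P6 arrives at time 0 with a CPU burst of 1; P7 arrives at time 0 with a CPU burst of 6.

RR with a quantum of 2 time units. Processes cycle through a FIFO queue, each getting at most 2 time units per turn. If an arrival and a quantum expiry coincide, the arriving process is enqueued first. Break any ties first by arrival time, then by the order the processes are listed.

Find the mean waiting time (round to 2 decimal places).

Gantt: | P0 0-2 | P1 2-4 | P2 4-6 | P3 6-8 | P4 8-10 | P5 10-12 | P6 12-13 | P7 13-15 | P0 15-16 | P1 16-18 | P2 18-20 | P3 20-22 | P4 22-24 | P5 24-26 | P7 26-28 | P1 28-30 | P3 30-32 | P4 32-34 | P5 34-36 | P7 36-38 | P1 38-40 | P3 40-42 | P5 42-44 | P3 44-46 | P5 46-47 |
Completion: P0=16  P1=40  P2=20  P3=46  P4=34  P5=47  P6=13  P7=38
Turnaround (C−A): P0=16  P1=40  P2=20  P3=46  P4=34  P5=47  P6=13  P7=38
Waiting times: P0=13, P1=32, P2=16, P3=36, P4=28, P5=38, P6=12, P7=32
Average waiting = (13+32+16+36+28+38+12+32) / 8 = 207/8 = 25.88

25.88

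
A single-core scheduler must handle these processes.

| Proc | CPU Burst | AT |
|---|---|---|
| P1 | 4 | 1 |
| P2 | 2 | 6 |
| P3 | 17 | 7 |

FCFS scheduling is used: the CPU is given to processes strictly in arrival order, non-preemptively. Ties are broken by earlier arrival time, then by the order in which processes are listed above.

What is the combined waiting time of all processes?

1

Schedule: | idle 0-1 | P1 1-5 | idle 5-6 | P2 6-8 | P3 8-25 |
Completion: P1=5  P2=8  P3=25
Waiting = turnaround − burst: P1=0, P2=0, P3=1
Total waiting = 0 + 0 + 1 = 1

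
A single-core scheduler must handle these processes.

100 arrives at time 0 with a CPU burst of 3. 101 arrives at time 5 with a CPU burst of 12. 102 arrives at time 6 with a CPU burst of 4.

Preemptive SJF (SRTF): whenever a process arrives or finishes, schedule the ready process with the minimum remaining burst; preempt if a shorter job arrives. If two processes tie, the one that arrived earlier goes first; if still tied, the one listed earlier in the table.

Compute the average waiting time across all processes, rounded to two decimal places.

1.33

Timeline: | 100 0-3 | idle 3-5 | 101 5-6 | 102 6-10 | 101 10-21 |
Completion: 100=3  101=21  102=10
Turnaround (C−A): 100=3  101=16  102=4
Waiting times: 100=0, 101=4, 102=0
Average waiting = (0+4+0) / 3 = 4/3 = 1.33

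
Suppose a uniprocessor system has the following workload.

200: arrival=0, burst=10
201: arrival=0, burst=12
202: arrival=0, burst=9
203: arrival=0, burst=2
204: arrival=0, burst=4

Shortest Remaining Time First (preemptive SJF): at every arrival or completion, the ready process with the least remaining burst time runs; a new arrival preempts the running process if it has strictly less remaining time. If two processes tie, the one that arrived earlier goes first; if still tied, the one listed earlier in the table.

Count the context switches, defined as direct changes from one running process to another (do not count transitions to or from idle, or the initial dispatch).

Timeline: | 203 0-2 | 204 2-6 | 202 6-15 | 200 15-25 | 201 25-37 |
Completion: 200=25  201=37  202=15  203=2  204=6

4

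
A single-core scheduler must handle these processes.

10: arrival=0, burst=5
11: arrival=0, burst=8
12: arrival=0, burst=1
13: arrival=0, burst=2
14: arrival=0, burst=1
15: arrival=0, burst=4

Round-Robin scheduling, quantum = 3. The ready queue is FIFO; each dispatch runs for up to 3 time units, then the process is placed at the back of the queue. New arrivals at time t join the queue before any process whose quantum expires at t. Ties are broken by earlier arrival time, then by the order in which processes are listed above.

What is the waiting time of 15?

15

Timeline: | 10 0-3 | 11 3-6 | 12 6-7 | 13 7-9 | 14 9-10 | 15 10-13 | 10 13-15 | 11 15-18 | 15 18-19 | 11 19-21 |
Completion: 10=15  11=21  12=7  13=9  14=10  15=19
Waiting(15) = turnaround − burst = 19 − 4 = 15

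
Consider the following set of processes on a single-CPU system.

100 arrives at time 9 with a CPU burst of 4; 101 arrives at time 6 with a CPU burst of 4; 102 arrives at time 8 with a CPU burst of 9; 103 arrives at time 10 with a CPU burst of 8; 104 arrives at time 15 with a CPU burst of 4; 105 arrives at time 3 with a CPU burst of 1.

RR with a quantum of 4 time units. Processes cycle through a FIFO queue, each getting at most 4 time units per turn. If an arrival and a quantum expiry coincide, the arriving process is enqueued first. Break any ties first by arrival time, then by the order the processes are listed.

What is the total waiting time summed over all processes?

50

Timeline: | idle 0-3 | 105 3-4 | idle 4-6 | 101 6-10 | 102 10-14 | 100 14-18 | 103 18-22 | 102 22-26 | 104 26-30 | 103 30-34 | 102 34-35 |
Completion: 100=18  101=10  102=35  103=34  104=30  105=4
Waiting = turnaround − burst: 100=5, 101=0, 102=18, 103=16, 104=11, 105=0
Total waiting = 5 + 0 + 18 + 16 + 11 + 0 = 50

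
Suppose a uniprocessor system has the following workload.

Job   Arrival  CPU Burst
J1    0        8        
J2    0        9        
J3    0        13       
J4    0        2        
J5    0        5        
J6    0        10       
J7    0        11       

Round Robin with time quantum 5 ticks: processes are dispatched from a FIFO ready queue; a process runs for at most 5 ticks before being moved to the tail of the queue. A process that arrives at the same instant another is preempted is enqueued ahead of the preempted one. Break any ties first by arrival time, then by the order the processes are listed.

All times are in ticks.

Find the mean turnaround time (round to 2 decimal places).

39.57

Schedule: | J1 0-5 | J2 5-10 | J3 10-15 | J4 15-17 | J5 17-22 | J6 22-27 | J7 27-32 | J1 32-35 | J2 35-39 | J3 39-44 | J6 44-49 | J7 49-54 | J3 54-57 | J7 57-58 |
Completion: J1=35  J2=39  J3=57  J4=17  J5=22  J6=49  J7=58
Turnaround (C−A): J1=35  J2=39  J3=57  J4=17  J5=22  J6=49  J7=58
Turnaround times: J1=35, J2=39, J3=57, J4=17, J5=22, J6=49, J7=58
Average turnaround = (35+39+57+17+22+49+58) / 7 = 277/7 = 39.57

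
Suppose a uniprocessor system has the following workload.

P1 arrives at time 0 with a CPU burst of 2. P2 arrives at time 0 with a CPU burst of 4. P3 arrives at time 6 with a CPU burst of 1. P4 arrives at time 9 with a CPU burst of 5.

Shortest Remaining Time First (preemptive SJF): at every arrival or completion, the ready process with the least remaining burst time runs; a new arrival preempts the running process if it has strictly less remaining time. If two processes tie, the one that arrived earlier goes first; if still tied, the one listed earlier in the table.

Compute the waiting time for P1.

Gantt: | P1 0-2 | P2 2-6 | P3 6-7 | idle 7-9 | P4 9-14 |
Completion: P1=2  P2=6  P3=7  P4=14
Turnaround (C−A): P1=2  P2=6  P3=1  P4=5
Waiting(P1) = turnaround − burst = 2 − 2 = 0

0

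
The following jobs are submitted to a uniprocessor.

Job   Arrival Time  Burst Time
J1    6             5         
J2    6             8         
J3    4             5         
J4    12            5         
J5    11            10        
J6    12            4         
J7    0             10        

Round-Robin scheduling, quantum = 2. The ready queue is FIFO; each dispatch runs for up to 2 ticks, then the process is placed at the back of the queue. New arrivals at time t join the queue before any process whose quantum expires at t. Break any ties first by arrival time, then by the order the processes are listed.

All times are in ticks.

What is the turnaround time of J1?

Timeline: | J7 0-4 | J3 4-6 | J7 6-8 | J1 8-10 | J2 10-12 | J3 12-14 | J7 14-16 | J1 16-18 | J5 18-20 | J4 20-22 | J6 22-24 | J2 24-26 | J3 26-27 | J7 27-29 | J1 29-30 | J5 30-32 | J4 32-34 | J6 34-36 | J2 36-38 | J5 38-40 | J4 40-41 | J2 41-43 | J5 43-47 |
Completion: J1=30  J2=43  J3=27  J4=41  J5=47  J6=36  J7=29
Turnaround (C−A): J1=24  J2=37  J3=23  J4=29  J5=36  J6=24  J7=29
Turnaround(J1) = completion − arrival = 30 − 6 = 24

24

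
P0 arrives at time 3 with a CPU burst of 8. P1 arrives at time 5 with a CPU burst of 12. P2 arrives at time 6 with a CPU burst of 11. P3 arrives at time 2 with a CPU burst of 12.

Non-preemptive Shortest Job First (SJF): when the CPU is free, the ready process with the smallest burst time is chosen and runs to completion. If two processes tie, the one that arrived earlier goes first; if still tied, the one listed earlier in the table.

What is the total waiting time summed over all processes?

Schedule: | idle 0-2 | P3 2-14 | P0 14-22 | P2 22-33 | P1 33-45 |
Completion: P0=22  P1=45  P2=33  P3=14
Waiting = turnaround − burst: P0=11, P1=28, P2=16, P3=0
Total waiting = 11 + 28 + 16 + 0 = 55

55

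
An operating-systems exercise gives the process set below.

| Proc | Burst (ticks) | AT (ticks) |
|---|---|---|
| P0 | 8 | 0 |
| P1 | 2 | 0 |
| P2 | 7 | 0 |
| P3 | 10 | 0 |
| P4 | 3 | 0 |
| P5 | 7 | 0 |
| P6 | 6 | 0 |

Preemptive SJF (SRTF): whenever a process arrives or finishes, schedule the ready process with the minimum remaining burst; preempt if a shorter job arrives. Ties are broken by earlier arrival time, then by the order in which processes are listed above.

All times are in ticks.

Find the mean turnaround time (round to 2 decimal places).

19.57

Timeline: | P1 0-2 | P4 2-5 | P6 5-11 | P2 11-18 | P5 18-25 | P0 25-33 | P3 33-43 |
Completion: P0=33  P1=2  P2=18  P3=43  P4=5  P5=25  P6=11
Turnaround times: P0=33, P1=2, P2=18, P3=43, P4=5, P5=25, P6=11
Average turnaround = (33+2+18+43+5+25+11) / 7 = 137/7 = 19.57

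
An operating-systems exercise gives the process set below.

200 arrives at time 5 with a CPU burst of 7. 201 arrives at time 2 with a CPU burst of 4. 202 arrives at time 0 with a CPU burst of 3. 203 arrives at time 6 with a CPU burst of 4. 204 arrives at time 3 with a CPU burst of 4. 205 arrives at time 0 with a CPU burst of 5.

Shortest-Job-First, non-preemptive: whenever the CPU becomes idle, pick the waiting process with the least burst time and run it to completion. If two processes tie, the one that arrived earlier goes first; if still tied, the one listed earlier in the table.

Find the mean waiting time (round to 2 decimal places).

Schedule: | 202 0-3 | 201 3-7 | 204 7-11 | 203 11-15 | 205 15-20 | 200 20-27 |
Completion: 200=27  201=7  202=3  203=15  204=11  205=20
Turnaround (C−A): 200=22  201=5  202=3  203=9  204=8  205=20
Waiting times: 200=15, 201=1, 202=0, 203=5, 204=4, 205=15
Average waiting = (15+1+0+5+4+15) / 6 = 40/6 = 6.67

6.67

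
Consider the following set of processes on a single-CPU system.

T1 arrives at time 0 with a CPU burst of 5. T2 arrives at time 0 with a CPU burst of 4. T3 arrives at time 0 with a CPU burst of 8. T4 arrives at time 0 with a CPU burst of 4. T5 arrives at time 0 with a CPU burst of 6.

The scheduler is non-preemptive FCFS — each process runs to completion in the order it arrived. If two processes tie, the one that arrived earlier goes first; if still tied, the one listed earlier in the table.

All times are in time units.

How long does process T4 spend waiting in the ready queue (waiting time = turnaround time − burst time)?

Schedule: | T1 0-5 | T2 5-9 | T3 9-17 | T4 17-21 | T5 21-27 |
Completion: T1=5  T2=9  T3=17  T4=21  T5=27
Turnaround (C−A): T1=5  T2=9  T3=17  T4=21  T5=27
Waiting(T4) = turnaround − burst = 21 − 4 = 17

17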